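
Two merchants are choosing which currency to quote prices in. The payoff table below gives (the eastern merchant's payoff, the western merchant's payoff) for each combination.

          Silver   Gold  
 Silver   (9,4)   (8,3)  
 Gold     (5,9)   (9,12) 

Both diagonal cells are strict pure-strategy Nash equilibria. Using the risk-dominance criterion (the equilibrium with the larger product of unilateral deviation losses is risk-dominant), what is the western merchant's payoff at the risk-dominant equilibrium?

At both Silver: the eastern merchant loses 9 − 5 = 4 by deviating; the western merchant loses 4 − 3 = 1. Product = 4·1 = 4.
At both Gold: the eastern merchant loses 9 − 8 = 1 by deviating; the western merchant loses 12 − 9 = 3. Product = 1·3 = 3.
4 > 3, so both Silver is risk-dominant. The western merchant's payoff there is 4.

4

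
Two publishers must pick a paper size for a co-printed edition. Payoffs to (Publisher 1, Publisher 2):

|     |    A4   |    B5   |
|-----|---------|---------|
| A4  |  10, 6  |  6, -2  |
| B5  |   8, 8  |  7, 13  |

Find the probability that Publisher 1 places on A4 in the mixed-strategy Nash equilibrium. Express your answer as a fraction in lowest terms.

5/13

Publisher 1's mix p on A4 must make Publisher 2 indifferent between A4 and B5.
Publisher 2's payoff from A4: 6p + 8(1−p). From B5: (-2)p + 13(1−p).
Set equal: 8p = 5(1−p) → p = 5/13.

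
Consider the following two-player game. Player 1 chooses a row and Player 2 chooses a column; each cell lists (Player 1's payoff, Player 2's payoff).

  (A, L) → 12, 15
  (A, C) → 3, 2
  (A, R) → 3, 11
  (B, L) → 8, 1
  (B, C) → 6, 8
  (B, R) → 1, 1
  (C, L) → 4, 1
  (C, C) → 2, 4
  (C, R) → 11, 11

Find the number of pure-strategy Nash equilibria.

(A, L): Player 1 gets 12 (best alternative 8); Player 2 gets 15 (best alternative 11). Neither deviates — NE.
(B, C): Player 1 gets 6 (best alternative 3); Player 2 gets 8 (best alternative 1). Neither deviates — NE.
(C, R): Player 1 gets 11 (best alternative 3); Player 2 gets 11 (best alternative 4). Neither deviates — NE.
(A, R) is not a NE: Player 1 would switch to C (11 > 3).
No other cell survives both best-response checks, so there are 3 pure NE.

3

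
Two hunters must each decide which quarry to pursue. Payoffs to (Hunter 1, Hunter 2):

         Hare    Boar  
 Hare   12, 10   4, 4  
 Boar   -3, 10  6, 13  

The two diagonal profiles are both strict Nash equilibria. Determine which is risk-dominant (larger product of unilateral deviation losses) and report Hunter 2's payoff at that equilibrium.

At both Hare: Hunter 1 loses 12 − (-3) = 15 by deviating; Hunter 2 loses 10 − 4 = 6. Product = 15·6 = 90.
At both Boar: Hunter 1 loses 6 − 4 = 2 by deviating; Hunter 2 loses 13 − 10 = 3. Product = 2·3 = 6.
90 > 6, so both Hare is risk-dominant. Hunter 2's payoff there is 10.

10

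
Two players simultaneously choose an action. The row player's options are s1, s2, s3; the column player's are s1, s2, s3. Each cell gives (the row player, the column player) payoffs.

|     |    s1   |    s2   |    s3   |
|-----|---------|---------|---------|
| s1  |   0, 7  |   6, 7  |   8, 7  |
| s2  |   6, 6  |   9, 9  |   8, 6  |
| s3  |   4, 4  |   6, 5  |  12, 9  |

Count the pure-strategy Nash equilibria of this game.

Both s2: the row player gets 9 (best alternative 6); the column player gets 9 (best alternative 6). Neither deviates — NE.
Both s3: the row player gets 12 (best alternative 8); the column player gets 9 (best alternative 5). Neither deviates — NE.
Both s1 is not a NE: the row player would switch to s2 (6 > 0).
No other cell survives both best-response checks, so there are 2 pure NE.

2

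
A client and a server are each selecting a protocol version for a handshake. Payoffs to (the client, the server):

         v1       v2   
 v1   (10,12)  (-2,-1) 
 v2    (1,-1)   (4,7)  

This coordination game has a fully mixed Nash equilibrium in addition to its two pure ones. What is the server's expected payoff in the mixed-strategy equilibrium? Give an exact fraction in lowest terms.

83/21

The client mixes with probability p on v1, chosen so the server is indifferent: 12p + (-1)(1−p) = (-1)p + 7(1−p) gives p = 8/21.
The server's expected payoff is 12·8/21 + (-1)·13/21 = 83/21.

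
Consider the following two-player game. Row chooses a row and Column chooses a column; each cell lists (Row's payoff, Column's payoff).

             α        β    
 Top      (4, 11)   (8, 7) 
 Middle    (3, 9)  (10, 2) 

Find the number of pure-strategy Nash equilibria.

(Top, α): Row gets 4 (best alternative 3); Column gets 11 (best alternative 7). Neither deviates — NE.
(Middle, β) is not a NE: Column would switch to α (9 > 2).
No other cell survives both best-response checks, so there is 1 pure NE.

1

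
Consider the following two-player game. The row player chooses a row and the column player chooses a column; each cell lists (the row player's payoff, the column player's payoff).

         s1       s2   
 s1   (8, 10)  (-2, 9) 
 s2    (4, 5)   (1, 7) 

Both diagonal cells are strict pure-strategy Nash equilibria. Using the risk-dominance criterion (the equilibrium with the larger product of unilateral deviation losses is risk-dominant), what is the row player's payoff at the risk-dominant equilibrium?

1

At both s1: the row player loses 8 − 4 = 4 by deviating; the column player loses 10 − 9 = 1. Product = 4·1 = 4.
At both s2: the row player loses 1 − (-2) = 3 by deviating; the column player loses 7 − 5 = 2. Product = 3·2 = 6.
6 > 4, so both s2 is risk-dominant. The row player's payoff there is 1.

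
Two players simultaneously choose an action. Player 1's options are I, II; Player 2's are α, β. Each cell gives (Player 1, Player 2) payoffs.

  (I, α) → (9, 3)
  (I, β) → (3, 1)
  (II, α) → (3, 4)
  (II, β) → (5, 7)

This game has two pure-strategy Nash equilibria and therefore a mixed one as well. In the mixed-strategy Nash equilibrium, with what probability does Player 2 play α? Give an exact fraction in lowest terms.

Player 2's mix q on α must make Player 1 indifferent between I and II.
Player 1's payoff from I: 9q + 3(1−q). From II: 3q + 5(1−q).
Set equal: 6q = 2(1−q) → q = 2/8 = 1/4.

1/4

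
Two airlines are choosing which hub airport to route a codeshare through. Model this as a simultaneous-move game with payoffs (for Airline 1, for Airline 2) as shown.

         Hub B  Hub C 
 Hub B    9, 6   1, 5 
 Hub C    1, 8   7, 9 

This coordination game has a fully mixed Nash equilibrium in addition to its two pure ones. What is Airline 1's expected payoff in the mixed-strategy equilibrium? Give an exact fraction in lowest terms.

Airline 2 mixes with probability q on Hub B, chosen so Airline 1 is indifferent: 9q + 1(1−q) = 1q + 7(1−q) gives q = 3/7.
Airline 1's expected payoff (from either row, since indifferent) is 9·3/7 + 1·4/7 = 31/7.

31/7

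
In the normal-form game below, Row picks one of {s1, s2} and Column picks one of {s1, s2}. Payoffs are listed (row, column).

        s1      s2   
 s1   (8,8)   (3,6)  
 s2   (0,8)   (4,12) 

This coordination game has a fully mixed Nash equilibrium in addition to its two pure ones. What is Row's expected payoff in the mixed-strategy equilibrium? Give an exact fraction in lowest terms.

32/9

Column mixes with probability q on s1, chosen so Row is indifferent: 8q + 3(1−q) = 0q + 4(1−q) gives q = 1/9.
Row's expected payoff (from either row, since indifferent) is 8·1/9 + 3·8/9 = 32/9.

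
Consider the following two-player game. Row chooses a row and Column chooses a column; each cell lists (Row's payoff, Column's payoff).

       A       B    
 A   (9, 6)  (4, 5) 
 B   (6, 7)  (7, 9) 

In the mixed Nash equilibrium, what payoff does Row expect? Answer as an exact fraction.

Column mixes with probability q on A, chosen so Row is indifferent: 9q + 4(1−q) = 6q + 7(1−q) gives q = 1/2.
Row's expected payoff (from either row, since indifferent) is 9·1/2 + 4·1/2 = 13/2.

13/2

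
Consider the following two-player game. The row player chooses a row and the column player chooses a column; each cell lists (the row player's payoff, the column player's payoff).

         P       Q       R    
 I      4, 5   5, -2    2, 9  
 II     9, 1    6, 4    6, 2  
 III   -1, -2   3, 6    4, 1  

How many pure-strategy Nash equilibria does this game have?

1

(II, Q): the row player gets 6 (best alternative 5); the column player gets 4 (best alternative 2). Neither deviates — NE.
(I, P) is not a NE: the row player would switch to II (9 > 4).
No other cell survives both best-response checks, so there is 1 pure NE.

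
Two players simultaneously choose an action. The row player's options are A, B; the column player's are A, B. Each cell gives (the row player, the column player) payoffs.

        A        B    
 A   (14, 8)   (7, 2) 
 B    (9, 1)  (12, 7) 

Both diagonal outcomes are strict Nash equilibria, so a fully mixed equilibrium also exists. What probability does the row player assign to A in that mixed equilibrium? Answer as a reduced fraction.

1/2

The row player's mix p on A must make the column player indifferent between A and B.
The column player's payoff from A: 8p + 1(1−p). From B: 2p + 7(1−p).
Set equal: 6p = 6(1−p) → p = 6/12 = 1/2.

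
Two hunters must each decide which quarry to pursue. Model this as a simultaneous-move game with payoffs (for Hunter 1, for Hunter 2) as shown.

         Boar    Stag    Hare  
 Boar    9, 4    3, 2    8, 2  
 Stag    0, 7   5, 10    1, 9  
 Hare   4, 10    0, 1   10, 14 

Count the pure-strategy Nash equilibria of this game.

Both Boar: Hunter 1 gets 9 (best alternative 4); Hunter 2 gets 4 (best alternative 2). Neither deviates — NE.
Both Stag: Hunter 1 gets 5 (best alternative 3); Hunter 2 gets 10 (best alternative 9). Neither deviates — NE.
Both Hare: Hunter 1 gets 10 (best alternative 8); Hunter 2 gets 14 (best alternative 10). Neither deviates — NE.
(Stag, Hare) is not a NE: Hunter 1 would switch to Hare (10 > 1).
No other cell survives both best-response checks, so there are 3 pure NE.

3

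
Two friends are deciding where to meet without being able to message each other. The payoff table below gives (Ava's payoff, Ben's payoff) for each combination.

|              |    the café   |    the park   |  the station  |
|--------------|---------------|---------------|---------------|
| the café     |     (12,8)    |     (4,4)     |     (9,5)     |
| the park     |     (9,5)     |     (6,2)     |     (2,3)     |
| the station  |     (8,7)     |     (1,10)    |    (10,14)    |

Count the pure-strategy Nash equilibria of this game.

Both the café: Ava gets 12 (best alternative 9); Ben gets 8 (best alternative 5). Neither deviates — NE.
Both the station: Ava gets 10 (best alternative 9); Ben gets 14 (best alternative 10). Neither deviates — NE.
Both the park is not a NE: Ben would switch to the café (5 > 2).
No other cell survives both best-response checks, so there are 2 pure NE.

2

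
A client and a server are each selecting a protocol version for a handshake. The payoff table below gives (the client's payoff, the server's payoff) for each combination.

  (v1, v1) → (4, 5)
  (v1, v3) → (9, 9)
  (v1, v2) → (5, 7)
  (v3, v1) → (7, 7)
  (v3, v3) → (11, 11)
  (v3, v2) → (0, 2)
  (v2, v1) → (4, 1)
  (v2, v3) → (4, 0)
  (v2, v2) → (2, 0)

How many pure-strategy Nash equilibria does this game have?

1

Both v3: the client gets 11 (best alternative 9); the server gets 11 (best alternative 7). Neither deviates — NE.
Both v1 is not a NE: the client would switch to v3 (7 > 4).
No other cell survives both best-response checks, so there is 1 pure NE.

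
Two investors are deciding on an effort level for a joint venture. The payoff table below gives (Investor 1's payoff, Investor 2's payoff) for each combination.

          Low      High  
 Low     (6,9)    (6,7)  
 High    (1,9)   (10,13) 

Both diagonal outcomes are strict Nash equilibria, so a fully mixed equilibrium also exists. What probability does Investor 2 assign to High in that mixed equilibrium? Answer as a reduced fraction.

5/9

Investor 2's mix q on Low must make Investor 1 indifferent between Low and High.
Investor 1's payoff from Low: 6q + 6(1−q). From High: 1q + 10(1−q).
Set equal: 5q = 4(1−q) → q = 4/9.
Probability on High is 1 − 4/9 = 5/9.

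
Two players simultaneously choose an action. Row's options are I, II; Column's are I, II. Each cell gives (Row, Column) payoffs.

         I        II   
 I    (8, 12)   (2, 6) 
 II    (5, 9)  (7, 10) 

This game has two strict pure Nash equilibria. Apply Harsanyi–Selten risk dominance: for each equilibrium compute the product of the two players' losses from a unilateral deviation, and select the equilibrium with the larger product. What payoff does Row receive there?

At both I: Row loses 8 − 5 = 3 by deviating; Column loses 12 − 6 = 6. Product = 3·6 = 18.
At both II: Row loses 7 − 2 = 5 by deviating; Column loses 10 − 9 = 1. Product = 5·1 = 5.
18 > 5, so both I is risk-dominant. Row's payoff there is 8.

8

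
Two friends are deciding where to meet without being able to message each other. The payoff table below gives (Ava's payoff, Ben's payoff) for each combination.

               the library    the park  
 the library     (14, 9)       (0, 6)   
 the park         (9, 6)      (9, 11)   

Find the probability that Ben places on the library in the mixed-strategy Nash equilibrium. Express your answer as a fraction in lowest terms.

Ben's mix q on the library must make Ava indifferent between the library and the park.
Ava's payoff from the library: 14q + 0(1−q). From the park: 9q + 9(1−q).
Set equal: 5q = 9(1−q) → q = 9/14.

9/14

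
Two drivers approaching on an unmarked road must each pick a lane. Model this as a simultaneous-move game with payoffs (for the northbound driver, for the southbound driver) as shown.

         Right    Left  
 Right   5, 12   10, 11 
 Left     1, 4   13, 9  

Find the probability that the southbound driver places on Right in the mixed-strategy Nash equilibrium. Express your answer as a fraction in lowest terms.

The southbound driver's mix q on Right must make the northbound driver indifferent between Right and Left.
The northbound driver's payoff from Right: 5q + 10(1−q). From Left: 1q + 13(1−q).
Set equal: 4q = 3(1−q) → q = 3/7.

3/7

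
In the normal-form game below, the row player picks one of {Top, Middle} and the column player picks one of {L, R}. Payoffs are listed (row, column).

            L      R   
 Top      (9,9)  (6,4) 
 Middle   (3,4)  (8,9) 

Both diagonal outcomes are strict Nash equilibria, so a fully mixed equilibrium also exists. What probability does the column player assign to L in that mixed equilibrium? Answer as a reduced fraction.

The column player's mix q on L must make the row player indifferent between Top and Middle.
The row player's payoff from Top: 9q + 6(1−q). From Middle: 3q + 8(1−q).
Set equal: 6q = 2(1−q) → q = 2/8 = 1/4.

1/4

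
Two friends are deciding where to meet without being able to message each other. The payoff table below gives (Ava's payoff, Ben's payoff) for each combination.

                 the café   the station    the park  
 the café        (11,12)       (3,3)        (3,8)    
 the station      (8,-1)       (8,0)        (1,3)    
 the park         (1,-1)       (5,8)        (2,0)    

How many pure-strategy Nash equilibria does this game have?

1

Both the café: Ava gets 11 (best alternative 8); Ben gets 12 (best alternative 8). Neither deviates — NE.
Both the station is not a NE: Ben would switch to the park (3 > 0).
No other cell survives both best-response checks, so there is 1 pure NE.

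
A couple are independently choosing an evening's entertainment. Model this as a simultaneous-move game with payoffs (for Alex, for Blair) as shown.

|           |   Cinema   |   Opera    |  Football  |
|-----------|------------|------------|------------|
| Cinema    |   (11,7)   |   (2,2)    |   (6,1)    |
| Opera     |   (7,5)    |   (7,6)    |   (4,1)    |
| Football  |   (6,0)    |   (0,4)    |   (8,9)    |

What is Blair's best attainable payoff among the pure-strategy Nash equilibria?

Both Cinema is a pure NE (Alex: 11 ≥ 7; Blair: 7 ≥ 2). Blair gets 7.
Both Opera is a pure NE (Alex: 7 ≥ 2; Blair: 6 ≥ 5). Blair gets 6.
Both Football is a pure NE (Alex: 8 ≥ 6; Blair: 9 ≥ 4). Blair gets 9.
Every other cell has a profitable deviation for at least one player. Highest of {7, 6, 9} is 9.

9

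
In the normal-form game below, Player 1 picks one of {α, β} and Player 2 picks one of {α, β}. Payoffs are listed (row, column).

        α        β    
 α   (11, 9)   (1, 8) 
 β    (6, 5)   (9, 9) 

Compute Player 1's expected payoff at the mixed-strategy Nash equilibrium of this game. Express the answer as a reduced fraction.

93/13

Player 2 mixes with probability q on α, chosen so Player 1 is indifferent: 11q + 1(1−q) = 6q + 9(1−q) gives q = 8/13.
Player 1's expected payoff (from either row, since indifferent) is 11·8/13 + 1·5/13 = 93/13.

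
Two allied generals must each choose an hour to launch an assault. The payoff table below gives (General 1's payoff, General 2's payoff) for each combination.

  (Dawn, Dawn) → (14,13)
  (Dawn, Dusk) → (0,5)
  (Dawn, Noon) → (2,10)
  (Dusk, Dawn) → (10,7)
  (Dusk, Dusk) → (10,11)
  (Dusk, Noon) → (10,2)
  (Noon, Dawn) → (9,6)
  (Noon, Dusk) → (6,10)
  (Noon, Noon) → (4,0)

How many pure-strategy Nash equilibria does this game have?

Both Dawn: General 1 gets 14 (best alternative 10); General 2 gets 13 (best alternative 10). Neither deviates — NE.
Both Dusk: General 1 gets 10 (best alternative 6); General 2 gets 11 (best alternative 7). Neither deviates — NE.
Both Noon is not a NE: General 1 would switch to Dusk (10 > 4).
No other cell survives both best-response checks, so there are 2 pure NE.

2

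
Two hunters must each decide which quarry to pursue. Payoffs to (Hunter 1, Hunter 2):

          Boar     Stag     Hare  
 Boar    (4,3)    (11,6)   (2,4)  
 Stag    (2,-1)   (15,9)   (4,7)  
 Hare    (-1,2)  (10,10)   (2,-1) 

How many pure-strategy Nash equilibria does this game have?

Both Stag: Hunter 1 gets 15 (best alternative 11); Hunter 2 gets 9 (best alternative 7). Neither deviates — NE.
Both Boar is not a NE: Hunter 2 would switch to Stag (6 > 3).
No other cell survives both best-response checks, so there is 1 pure NE.

1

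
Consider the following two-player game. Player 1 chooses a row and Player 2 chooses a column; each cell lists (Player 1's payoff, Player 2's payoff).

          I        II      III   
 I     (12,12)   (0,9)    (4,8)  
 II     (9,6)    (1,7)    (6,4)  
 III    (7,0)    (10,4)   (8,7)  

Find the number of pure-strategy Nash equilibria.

2

Both I: Player 1 gets 12 (best alternative 9); Player 2 gets 12 (best alternative 9). Neither deviates — NE.
Both III: Player 1 gets 8 (best alternative 6); Player 2 gets 7 (best alternative 4). Neither deviates — NE.
Both II is not a NE: Player 1 would switch to III (10 > 1).
No other cell survives both best-response checks, so there are 2 pure NE.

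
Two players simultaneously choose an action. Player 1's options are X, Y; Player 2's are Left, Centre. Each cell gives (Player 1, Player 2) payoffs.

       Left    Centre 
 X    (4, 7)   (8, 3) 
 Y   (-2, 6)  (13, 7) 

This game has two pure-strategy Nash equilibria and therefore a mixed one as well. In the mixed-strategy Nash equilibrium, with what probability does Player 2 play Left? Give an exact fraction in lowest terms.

5/11

Player 2's mix q on Left must make Player 1 indifferent between X and Y.
Player 1's payoff from X: 4q + 8(1−q). From Y: (-2)q + 13(1−q).
Set equal: 6q = 5(1−q) → q = 5/11.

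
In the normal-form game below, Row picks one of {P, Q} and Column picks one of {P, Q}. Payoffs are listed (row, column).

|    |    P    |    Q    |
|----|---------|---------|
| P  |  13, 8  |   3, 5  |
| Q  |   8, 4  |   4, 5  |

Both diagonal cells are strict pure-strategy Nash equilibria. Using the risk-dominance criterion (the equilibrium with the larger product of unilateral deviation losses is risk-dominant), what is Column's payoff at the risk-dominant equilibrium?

At both P: Row loses 13 − 8 = 5 by deviating; Column loses 8 − 5 = 3. Product = 5·3 = 15.
At both Q: Row loses 4 − 3 = 1 by deviating; Column loses 5 − 4 = 1. Product = 1·1 = 1.
15 > 1, so both P is risk-dominant. Column's payoff there is 8.

8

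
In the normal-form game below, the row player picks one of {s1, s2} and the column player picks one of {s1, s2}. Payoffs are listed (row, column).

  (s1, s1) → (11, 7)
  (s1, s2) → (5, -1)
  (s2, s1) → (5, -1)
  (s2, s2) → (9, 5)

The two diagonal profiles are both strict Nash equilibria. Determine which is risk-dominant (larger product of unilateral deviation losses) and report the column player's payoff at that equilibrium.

At both s1: the row player loses 11 − 5 = 6 by deviating; the column player loses 7 − (-1) = 8. Product = 6·8 = 48.
At both s2: the row player loses 9 − 5 = 4 by deviating; the column player loses 5 − (-1) = 6. Product = 4·6 = 24.
48 > 24, so both s1 is risk-dominant. The column player's payoff there is 7.

7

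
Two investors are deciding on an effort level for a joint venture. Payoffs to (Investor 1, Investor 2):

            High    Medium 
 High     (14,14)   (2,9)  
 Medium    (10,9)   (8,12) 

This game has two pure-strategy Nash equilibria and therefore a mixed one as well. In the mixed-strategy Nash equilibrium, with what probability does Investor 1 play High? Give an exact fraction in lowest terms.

3/8

Investor 1's mix p on High must make Investor 2 indifferent between High and Medium.
Investor 2's payoff from High: 14p + 9(1−p). From Medium: 9p + 12(1−p).
Set equal: 5p = 3(1−p) → p = 3/8.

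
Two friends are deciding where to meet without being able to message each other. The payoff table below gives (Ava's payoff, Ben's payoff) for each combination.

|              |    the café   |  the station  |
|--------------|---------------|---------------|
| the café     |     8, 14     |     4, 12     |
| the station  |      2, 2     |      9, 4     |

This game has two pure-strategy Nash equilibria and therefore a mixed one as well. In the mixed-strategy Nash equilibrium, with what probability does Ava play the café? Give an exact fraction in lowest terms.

Ava's mix p on the café must make Ben indifferent between the café and the station.
Ben's payoff from the café: 14p + 2(1−p). From the station: 12p + 4(1−p).
Set equal: 2p = 2(1−p) → p = 2/4 = 1/2.

1/2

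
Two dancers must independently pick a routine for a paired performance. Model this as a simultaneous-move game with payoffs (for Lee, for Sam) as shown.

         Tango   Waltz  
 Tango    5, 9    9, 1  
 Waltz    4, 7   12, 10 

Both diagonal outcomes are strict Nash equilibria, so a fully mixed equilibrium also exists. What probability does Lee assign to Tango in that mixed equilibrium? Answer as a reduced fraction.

Lee's mix p on Tango must make Sam indifferent between Tango and Waltz.
Sam's payoff from Tango: 9p + 7(1−p). From Waltz: 1p + 10(1−p).
Set equal: 8p = 3(1−p) → p = 3/11.

3/11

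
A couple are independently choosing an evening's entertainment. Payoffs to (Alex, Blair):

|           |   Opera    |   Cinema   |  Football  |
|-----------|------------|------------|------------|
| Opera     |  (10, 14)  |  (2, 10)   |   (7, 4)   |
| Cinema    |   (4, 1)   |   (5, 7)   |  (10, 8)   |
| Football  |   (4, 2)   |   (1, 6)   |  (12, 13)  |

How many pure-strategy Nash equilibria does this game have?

2

Both Opera: Alex gets 10 (best alternative 4); Blair gets 14 (best alternative 10). Neither deviates — NE.
Both Football: Alex gets 12 (best alternative 10); Blair gets 13 (best alternative 6). Neither deviates — NE.
Both Cinema is not a NE: Blair would switch to Football (8 > 7).
No other cell survives both best-response checks, so there are 2 pure NE.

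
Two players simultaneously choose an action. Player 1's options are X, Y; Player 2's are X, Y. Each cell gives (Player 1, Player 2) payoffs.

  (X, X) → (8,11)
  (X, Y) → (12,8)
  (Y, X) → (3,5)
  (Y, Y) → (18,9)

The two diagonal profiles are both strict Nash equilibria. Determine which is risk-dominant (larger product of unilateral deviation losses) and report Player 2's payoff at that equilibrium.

At both X: Player 1 loses 8 − 3 = 5 by deviating; Player 2 loses 11 − 8 = 3. Product = 5·3 = 15.
At both Y: Player 1 loses 18 − 12 = 6 by deviating; Player 2 loses 9 − 5 = 4. Product = 6·4 = 24.
24 > 15, so both Y is risk-dominant. Player 2's payoff there is 9.

9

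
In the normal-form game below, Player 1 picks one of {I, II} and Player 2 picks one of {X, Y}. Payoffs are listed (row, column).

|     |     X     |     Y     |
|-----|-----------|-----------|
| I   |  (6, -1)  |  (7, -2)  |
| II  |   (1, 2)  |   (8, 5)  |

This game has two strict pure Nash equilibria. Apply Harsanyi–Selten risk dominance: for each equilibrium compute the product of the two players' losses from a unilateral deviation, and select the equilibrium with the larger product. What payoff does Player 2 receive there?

At (I, X): Player 1 loses 6 − 1 = 5 by deviating; Player 2 loses -1 − (-2) = 1. Product = 5·1 = 5.
At (II, Y): Player 1 loses 8 − 7 = 1 by deviating; Player 2 loses 5 − 2 = 3. Product = 1·3 = 3.
5 > 3, so (I, X) is risk-dominant. Player 2's payoff there is -1.

-1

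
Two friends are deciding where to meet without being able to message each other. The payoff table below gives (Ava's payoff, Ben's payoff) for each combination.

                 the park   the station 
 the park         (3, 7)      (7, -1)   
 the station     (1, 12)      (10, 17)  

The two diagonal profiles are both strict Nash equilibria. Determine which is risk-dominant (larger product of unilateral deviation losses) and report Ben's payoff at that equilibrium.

7

At both the park: Ava loses 3 − 1 = 2 by deviating; Ben loses 7 − (-1) = 8. Product = 2·8 = 16.
At both the station: Ava loses 10 − 7 = 3 by deviating; Ben loses 17 − 12 = 5. Product = 3·5 = 15.
16 > 15, so both the park is risk-dominant. Ben's payoff there is 7.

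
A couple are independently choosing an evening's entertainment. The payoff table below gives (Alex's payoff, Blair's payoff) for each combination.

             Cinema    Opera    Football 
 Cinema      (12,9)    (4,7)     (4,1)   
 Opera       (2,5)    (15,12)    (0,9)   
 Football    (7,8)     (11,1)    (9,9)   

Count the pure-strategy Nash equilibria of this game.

3

Both Cinema: Alex gets 12 (best alternative 7); Blair gets 9 (best alternative 7). Neither deviates — NE.
Both Opera: Alex gets 15 (best alternative 11); Blair gets 12 (best alternative 9). Neither deviates — NE.
Both Football: Alex gets 9 (best alternative 4); Blair gets 9 (best alternative 8). Neither deviates — NE.
(Football, Cinema) is not a NE: Alex would switch to Cinema (12 > 7).
No other cell survives both best-response checks, so there are 3 pure NE.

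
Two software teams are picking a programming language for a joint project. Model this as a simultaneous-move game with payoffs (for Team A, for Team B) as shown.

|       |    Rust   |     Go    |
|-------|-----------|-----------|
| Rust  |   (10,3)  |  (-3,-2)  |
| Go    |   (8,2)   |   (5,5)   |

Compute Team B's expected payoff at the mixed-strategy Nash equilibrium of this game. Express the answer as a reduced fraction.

19/8

Team A mixes with probability p on Rust, chosen so Team B is indifferent: 3p + 2(1−p) = (-2)p + 5(1−p) gives p = 3/8.
Team B's expected payoff is 3·3/8 + 2·5/8 = 19/8.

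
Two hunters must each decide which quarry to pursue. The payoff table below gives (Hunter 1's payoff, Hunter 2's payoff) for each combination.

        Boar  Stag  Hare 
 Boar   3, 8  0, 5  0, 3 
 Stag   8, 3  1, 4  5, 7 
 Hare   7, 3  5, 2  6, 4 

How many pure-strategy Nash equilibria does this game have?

1

Both Hare: Hunter 1 gets 6 (best alternative 5); Hunter 2 gets 4 (best alternative 3). Neither deviates — NE.
Both Stag is not a NE: Hunter 1 would switch to Hare (5 > 1).
No other cell survives both best-response checks, so there is 1 pure NE.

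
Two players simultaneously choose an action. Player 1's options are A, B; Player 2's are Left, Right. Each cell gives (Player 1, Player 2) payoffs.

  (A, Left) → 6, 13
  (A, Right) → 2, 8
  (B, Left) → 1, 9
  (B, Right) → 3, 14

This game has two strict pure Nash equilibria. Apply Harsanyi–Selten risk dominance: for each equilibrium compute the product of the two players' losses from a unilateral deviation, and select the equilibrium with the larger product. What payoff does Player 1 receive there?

6

At (A, Left): Player 1 loses 6 − 1 = 5 by deviating; Player 2 loses 13 − 8 = 5. Product = 5·5 = 25.
At (B, Right): Player 1 loses 3 − 2 = 1 by deviating; Player 2 loses 14 − 9 = 5. Product = 1·5 = 5.
25 > 5, so (A, Left) is risk-dominant. Player 1's payoff there is 6.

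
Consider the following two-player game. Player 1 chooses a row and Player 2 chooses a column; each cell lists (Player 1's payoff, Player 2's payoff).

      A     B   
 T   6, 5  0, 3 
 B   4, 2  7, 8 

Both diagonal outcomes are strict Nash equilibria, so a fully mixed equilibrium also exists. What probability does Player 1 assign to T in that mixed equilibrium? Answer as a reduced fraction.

3/4

Player 1's mix p on T must make Player 2 indifferent between A and B.
Player 2's payoff from A: 5p + 2(1−p). From B: 3p + 8(1−p).
Set equal: 2p = 6(1−p) → p = 6/8 = 3/4.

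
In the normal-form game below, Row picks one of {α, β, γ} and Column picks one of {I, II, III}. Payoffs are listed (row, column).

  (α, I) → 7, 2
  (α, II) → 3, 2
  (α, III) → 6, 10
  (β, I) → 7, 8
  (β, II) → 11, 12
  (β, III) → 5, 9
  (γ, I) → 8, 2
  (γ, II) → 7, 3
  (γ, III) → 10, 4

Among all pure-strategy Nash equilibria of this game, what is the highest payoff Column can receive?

(β, II) is a pure NE (Row: 11 ≥ 7; Column: 12 ≥ 9). Column gets 12.
(γ, III) is a pure NE (Row: 10 ≥ 6; Column: 4 ≥ 3). Column gets 4.
Every other cell has a profitable deviation for at least one player. Highest of {12, 4} is 12.

12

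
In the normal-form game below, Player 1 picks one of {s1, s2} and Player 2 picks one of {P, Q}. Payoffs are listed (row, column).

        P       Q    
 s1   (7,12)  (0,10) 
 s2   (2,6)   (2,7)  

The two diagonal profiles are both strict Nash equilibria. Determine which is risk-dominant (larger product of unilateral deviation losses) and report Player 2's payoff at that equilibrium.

At (s1, P): Player 1 loses 7 − 2 = 5 by deviating; Player 2 loses 12 − 10 = 2. Product = 5·2 = 10.
At (s2, Q): Player 1 loses 2 − 0 = 2 by deviating; Player 2 loses 7 − 6 = 1. Product = 2·1 = 2.
10 > 2, so (s1, P) is risk-dominant. Player 2's payoff there is 12.

12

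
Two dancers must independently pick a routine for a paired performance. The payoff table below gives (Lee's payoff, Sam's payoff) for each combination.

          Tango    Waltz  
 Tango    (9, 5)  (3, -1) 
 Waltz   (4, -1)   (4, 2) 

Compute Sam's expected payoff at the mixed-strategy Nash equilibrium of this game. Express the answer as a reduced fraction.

1

Lee mixes with probability p on Tango, chosen so Sam is indifferent: 5p + (-1)(1−p) = (-1)p + 2(1−p) gives p = 1/3.
Sam's expected payoff is 5·1/3 + (-1)·2/3 = 1.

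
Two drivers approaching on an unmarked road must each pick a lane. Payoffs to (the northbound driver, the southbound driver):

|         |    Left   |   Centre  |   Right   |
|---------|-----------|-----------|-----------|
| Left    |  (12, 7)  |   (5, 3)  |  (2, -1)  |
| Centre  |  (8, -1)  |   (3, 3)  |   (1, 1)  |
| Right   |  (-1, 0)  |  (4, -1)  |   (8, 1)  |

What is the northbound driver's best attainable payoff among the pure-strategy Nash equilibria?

12

Both Left is a pure NE (the northbound driver: 12 ≥ 8; the southbound driver: 7 ≥ 3). The northbound driver gets 12.
Both Right is a pure NE (the northbound driver: 8 ≥ 2; the southbound driver: 1 ≥ 0). The northbound driver gets 8.
Every other cell has a profitable deviation for at least one player. Highest of {12, 8} is 12.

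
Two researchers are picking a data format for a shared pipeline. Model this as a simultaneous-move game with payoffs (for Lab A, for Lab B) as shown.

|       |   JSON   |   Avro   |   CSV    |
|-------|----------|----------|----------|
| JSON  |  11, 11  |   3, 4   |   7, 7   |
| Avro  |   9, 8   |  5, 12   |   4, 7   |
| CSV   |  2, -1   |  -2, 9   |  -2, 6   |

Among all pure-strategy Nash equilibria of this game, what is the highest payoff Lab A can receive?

11

Both JSON is a pure NE (Lab A: 11 ≥ 9; Lab B: 11 ≥ 7). Lab A gets 11.
Both Avro is a pure NE (Lab A: 5 ≥ 3; Lab B: 12 ≥ 8). Lab A gets 5.
Every other cell has a profitable deviation for at least one player. Highest of {11, 5} is 11.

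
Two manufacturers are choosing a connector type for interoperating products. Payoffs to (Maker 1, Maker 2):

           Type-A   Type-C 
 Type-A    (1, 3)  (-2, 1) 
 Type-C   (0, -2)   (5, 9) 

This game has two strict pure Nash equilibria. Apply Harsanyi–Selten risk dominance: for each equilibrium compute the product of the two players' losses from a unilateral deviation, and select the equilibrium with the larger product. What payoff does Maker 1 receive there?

5

At both Type-A: Maker 1 loses 1 − 0 = 1 by deviating; Maker 2 loses 3 − 1 = 2. Product = 1·2 = 2.
At both Type-C: Maker 1 loses 5 − (-2) = 7 by deviating; Maker 2 loses 9 − (-2) = 11. Product = 7·11 = 77.
77 > 2, so both Type-C is risk-dominant. Maker 1's payoff there is 5.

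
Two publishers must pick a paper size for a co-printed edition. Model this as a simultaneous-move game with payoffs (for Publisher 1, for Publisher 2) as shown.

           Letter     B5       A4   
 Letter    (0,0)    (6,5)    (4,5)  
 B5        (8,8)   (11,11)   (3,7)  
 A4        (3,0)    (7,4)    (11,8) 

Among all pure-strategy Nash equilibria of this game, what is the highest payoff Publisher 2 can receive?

11

Both B5 is a pure NE (Publisher 1: 11 ≥ 7; Publisher 2: 11 ≥ 8). Publisher 2 gets 11.
Both A4 is a pure NE (Publisher 1: 11 ≥ 4; Publisher 2: 8 ≥ 4). Publisher 2 gets 8.
Every other cell has a profitable deviation for at least one player. Highest of {11, 8} is 11.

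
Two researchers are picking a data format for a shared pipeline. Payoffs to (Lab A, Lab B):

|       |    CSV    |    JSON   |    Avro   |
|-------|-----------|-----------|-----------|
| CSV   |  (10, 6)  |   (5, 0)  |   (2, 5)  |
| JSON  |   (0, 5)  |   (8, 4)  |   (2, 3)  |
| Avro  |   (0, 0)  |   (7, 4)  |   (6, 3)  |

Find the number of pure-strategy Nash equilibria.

Both CSV: Lab A gets 10 (best alternative 0); Lab B gets 6 (best alternative 5). Neither deviates — NE.
Both Avro is not a NE: Lab B would switch to JSON (4 > 3).
No other cell survives both best-response checks, so there is 1 pure NE.

1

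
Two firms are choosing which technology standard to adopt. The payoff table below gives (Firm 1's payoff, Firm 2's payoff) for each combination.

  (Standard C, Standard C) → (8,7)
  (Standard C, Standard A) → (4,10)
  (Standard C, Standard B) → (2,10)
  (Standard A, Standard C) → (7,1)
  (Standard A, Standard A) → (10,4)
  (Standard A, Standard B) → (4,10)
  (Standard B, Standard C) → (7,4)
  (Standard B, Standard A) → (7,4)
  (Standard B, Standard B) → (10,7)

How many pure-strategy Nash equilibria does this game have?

1

Both Standard B: Firm 1 gets 10 (best alternative 4); Firm 2 gets 7 (best alternative 4). Neither deviates — NE.
Both Standard C is not a NE: Firm 2 would switch to Standard A (10 > 7).
No other cell survives both best-response checks, so there is 1 pure NE.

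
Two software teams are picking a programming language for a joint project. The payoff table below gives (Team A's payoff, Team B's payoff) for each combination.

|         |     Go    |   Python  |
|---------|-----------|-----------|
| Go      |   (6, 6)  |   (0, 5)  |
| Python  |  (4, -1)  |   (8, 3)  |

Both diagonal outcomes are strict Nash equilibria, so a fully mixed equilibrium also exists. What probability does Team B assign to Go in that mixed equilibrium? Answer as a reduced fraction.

Team B's mix q on Go must make Team A indifferent between Go and Python.
Team A's payoff from Go: 6q + 0(1−q). From Python: 4q + 8(1−q).
Set equal: 2q = 8(1−q) → q = 8/10 = 4/5.

4/5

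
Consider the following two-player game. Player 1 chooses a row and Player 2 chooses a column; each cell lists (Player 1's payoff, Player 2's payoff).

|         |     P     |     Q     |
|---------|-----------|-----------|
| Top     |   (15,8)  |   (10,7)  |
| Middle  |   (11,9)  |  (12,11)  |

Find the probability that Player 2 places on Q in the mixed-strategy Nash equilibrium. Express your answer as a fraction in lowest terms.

Player 2's mix q on P must make Player 1 indifferent between Top and Middle.
Player 1's payoff from Top: 15q + 10(1−q). From Middle: 11q + 12(1−q).
Set equal: 4q = 2(1−q) → q = 2/6 = 1/3.
Probability on Q is 1 − 1/3 = 2/3.

2/3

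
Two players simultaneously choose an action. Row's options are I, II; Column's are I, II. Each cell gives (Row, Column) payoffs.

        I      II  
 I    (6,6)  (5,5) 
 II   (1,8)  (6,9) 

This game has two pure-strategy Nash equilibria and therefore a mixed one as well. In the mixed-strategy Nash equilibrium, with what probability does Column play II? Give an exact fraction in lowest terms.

Column's mix q on I must make Row indifferent between I and II.
Row's payoff from I: 6q + 5(1−q). From II: 1q + 6(1−q).
Set equal: 5q = 1(1−q) → q = 1/6.
Probability on II is 1 − 1/6 = 5/6.

5/6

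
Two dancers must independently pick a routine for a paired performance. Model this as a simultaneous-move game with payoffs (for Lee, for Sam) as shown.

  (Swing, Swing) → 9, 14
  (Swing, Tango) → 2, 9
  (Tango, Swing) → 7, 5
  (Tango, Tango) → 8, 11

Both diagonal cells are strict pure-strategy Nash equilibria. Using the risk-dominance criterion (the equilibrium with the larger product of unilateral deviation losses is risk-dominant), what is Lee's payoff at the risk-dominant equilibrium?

8

At both Swing: Lee loses 9 − 7 = 2 by deviating; Sam loses 14 − 9 = 5. Product = 2·5 = 10.
At both Tango: Lee loses 8 − 2 = 6 by deviating; Sam loses 11 − 5 = 6. Product = 6·6 = 36.
36 > 10, so both Tango is risk-dominant. Lee's payoff there is 8.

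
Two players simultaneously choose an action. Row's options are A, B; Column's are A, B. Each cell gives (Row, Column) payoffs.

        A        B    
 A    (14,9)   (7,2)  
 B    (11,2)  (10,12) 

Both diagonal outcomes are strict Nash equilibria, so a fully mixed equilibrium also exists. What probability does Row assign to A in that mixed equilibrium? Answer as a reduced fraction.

10/17

Row's mix p on A must make Column indifferent between A and B.
Column's payoff from A: 9p + 2(1−p). From B: 2p + 12(1−p).
Set equal: 7p = 10(1−p) → p = 10/17.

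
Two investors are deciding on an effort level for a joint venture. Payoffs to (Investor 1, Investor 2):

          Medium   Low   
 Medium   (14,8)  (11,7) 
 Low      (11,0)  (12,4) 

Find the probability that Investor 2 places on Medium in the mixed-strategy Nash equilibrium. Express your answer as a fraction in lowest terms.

1/4

Investor 2's mix q on Medium must make Investor 1 indifferent between Medium and Low.
Investor 1's payoff from Medium: 14q + 11(1−q). From Low: 11q + 12(1−q).
Set equal: 3q = 1(1−q) → q = 1/4.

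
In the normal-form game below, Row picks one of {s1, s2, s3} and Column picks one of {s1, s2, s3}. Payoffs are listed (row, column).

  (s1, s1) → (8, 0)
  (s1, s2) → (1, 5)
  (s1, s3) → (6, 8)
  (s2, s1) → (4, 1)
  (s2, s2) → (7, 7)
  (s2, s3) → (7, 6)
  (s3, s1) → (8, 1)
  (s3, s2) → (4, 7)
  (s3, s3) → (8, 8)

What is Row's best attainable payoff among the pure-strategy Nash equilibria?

Both s2 is a pure NE (Row: 7 ≥ 4; Column: 7 ≥ 6). Row gets 7.
Both s3 is a pure NE (Row: 8 ≥ 7; Column: 8 ≥ 7). Row gets 8.
Every other cell has a profitable deviation for at least one player. Highest of {7, 8} is 8.

8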